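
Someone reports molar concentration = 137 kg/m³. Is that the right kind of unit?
No

molar concentration has SI base units: mol / m^3
kg/m³ does NOT reduce to mol / m^3; a valid unit for molar concentration would be e.g. mol/m³.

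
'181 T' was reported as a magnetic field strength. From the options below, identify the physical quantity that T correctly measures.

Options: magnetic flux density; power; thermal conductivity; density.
magnetic flux density

magnetic field strength should have units dimensionally equivalent to A / m (e.g. A/m).
The given unit 'T' reduces to kg / (A * s^2). Of the listed options, that is the dimensionality of magnetic flux density.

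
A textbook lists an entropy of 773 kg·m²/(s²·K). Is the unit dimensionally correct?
Yes

entropy has SI base units: kg * m^2 / (s^2 * K)
kg·m²/(s²·K) reduces to the same SI base units, so it is a valid unit for entropy.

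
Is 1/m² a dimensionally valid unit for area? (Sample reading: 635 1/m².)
No

area has SI base units: m^2
1/m² does NOT reduce to m^2; a valid unit for area would be e.g. m².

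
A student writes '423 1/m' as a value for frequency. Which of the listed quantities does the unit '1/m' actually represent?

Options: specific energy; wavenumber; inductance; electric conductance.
wavenumber

frequency should have units dimensionally equivalent to 1 / s (e.g. Hz).
The given unit '1/m' reduces to 1 / m. Of the listed options, that is the dimensionality of wavenumber.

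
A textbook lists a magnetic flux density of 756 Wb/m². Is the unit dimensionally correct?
Yes

magnetic flux density has SI base units: kg / (A * s^2)
Wb/m² reduces to the same SI base units, so it is a valid unit for magnetic flux density.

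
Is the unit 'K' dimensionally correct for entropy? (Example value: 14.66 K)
No

entropy has SI base units: kg * m^2 / (s^2 * K)
K does NOT reduce to kg * m^2 / (s^2 * K); a valid unit for entropy would be e.g. J/K.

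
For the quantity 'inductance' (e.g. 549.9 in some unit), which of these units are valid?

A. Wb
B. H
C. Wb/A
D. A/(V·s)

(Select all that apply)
B, C

inductance has SI base units: kg * m^2 / (A^2 * s^2)

Checking each option against kg * m^2 / (A^2 * s^2):
  A. Wb: ✗ does not match
  B. H: ✓ matches
  C. Wb/A: ✓ matches
  D. A/(V·s): ✗ does not match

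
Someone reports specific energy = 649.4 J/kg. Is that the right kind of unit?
Yes

specific energy has SI base units: m^2 / s^2
J/kg reduces to the same SI base units, so it is a valid unit for specific energy.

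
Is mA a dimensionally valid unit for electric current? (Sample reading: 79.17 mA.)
Yes

electric current has SI base units: A
mA reduces to the same SI base units, so it is a valid unit for electric current.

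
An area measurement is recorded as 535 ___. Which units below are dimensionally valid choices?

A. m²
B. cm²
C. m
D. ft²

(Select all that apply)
A, B, D

area has SI base units: m^2

Checking each option against m^2:
  A. m²: ✓ matches
  B. cm²: ✓ matches
  C. m: ✗ does not match
  D. ft²: ✓ matches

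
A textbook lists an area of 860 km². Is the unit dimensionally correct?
Yes

area has SI base units: m^2
km² reduces to the same SI base units, so it is a valid unit for area.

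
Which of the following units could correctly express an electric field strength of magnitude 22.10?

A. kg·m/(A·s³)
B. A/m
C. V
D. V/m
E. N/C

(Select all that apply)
A, D, E

electric field strength has SI base units: kg * m / (A * s^3)

Checking each option against kg * m / (A * s^3):
  A. kg·m/(A·s³): ✓ matches
  B. A/m: ✗ does not match
  C. V: ✗ does not match
  D. V/m: ✓ matches
  E. N/C: ✓ matches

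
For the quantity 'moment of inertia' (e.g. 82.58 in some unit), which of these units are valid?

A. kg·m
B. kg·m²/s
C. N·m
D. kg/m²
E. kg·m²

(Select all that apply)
E

moment of inertia has SI base units: kg * m^2

Checking each option against kg * m^2:
  A. kg·m: ✗ does not match
  B. kg·m²/s: ✗ does not match
  C. N·m: ✗ does not match
  D. kg/m²: ✗ does not match
  E. kg·m²: ✓ matches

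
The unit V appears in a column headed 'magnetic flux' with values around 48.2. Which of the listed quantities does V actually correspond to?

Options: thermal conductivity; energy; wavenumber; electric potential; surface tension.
electric potential

magnetic flux should have units dimensionally equivalent to kg * m^2 / (A * s^2) (e.g. Wb).
The given unit 'V' reduces to kg * m^2 / (A * s^3). Of the listed options, that is the dimensionality of electric potential.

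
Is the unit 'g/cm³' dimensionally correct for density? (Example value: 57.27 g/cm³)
Yes

density has SI base units: kg / m^3
g/cm³ reduces to the same SI base units, so it is a valid unit for density.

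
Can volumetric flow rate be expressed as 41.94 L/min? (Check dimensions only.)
Yes

volumetric flow rate has SI base units: m^3 / s
L/min reduces to the same SI base units, so it is a valid unit for volumetric flow rate.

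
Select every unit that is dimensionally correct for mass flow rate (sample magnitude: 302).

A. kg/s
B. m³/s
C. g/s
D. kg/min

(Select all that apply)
A, C, D

mass flow rate has SI base units: kg / s

Checking each option against kg / s:
  A. kg/s: ✓ matches
  B. m³/s: ✗ does not match
  C. g/s: ✓ matches
  D. kg/min: ✓ matches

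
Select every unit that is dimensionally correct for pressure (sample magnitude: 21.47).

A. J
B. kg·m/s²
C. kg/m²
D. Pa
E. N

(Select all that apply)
D

pressure has SI base units: kg / (m * s^2)

Checking each option against kg / (m * s^2):
  A. J: ✗ does not match
  B. kg·m/s²: ✗ does not match
  C. kg/m²: ✗ does not match
  D. Pa: ✓ matches
  E. N: ✗ does not match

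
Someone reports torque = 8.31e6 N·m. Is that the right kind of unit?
Yes

torque has SI base units: kg * m^2 / s^2
N·m reduces to the same SI base units, so it is a valid unit for torque.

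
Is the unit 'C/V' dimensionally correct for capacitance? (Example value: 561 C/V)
Yes

capacitance has SI base units: A^2 * s^4 / (kg * m^2)
C/V reduces to the same SI base units, so it is a valid unit for capacitance.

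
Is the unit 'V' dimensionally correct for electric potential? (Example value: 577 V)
Yes

electric potential has SI base units: kg * m^2 / (A * s^3)
V reduces to the same SI base units, so it is a valid unit for electric potential.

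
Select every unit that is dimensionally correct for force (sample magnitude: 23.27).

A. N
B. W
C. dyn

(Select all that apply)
A, C

force has SI base units: kg * m / s^2

Checking each option against kg * m / s^2:
  A. N: ✓ matches
  B. W: ✗ does not match
  C. dyn: ✓ matches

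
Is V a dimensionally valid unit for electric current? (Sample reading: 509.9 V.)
No

electric current has SI base units: A
V does NOT reduce to A; a valid unit for electric current would be e.g. A.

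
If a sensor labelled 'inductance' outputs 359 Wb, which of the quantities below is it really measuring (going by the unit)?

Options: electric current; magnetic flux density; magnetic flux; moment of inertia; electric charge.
magnetic flux

inductance should have units dimensionally equivalent to kg * m^2 / (A^2 * s^2) (e.g. H).
The given unit 'Wb' reduces to kg * m^2 / (A * s^2). Of the listed options, that is the dimensionality of magnetic flux.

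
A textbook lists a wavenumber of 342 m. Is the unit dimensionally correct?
No

wavenumber has SI base units: 1 / m
m does NOT reduce to 1 / m; a valid unit for wavenumber would be e.g. 1/m.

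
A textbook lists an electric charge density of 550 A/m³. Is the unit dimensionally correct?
No

electric charge density has SI base units: A * s / m^3
A/m³ does NOT reduce to A * s / m^3; a valid unit for electric charge density would be e.g. C/m³.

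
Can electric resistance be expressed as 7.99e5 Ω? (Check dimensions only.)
Yes

electric resistance has SI base units: kg * m^2 / (A^2 * s^3)
Ω reduces to the same SI base units, so it is a valid unit for electric resistance.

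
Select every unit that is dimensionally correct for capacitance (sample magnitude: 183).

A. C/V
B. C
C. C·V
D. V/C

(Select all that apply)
A

capacitance has SI base units: A^2 * s^4 / (kg * m^2)

Checking each option against A^2 * s^4 / (kg * m^2):
  A. C/V: ✓ matches
  B. C: ✗ does not match
  C. C·V: ✗ does not match
  D. V/C: ✗ does not match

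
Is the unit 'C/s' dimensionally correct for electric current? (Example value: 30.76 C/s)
Yes

electric current has SI base units: A
C/s reduces to the same SI base units, so it is a valid unit for electric current.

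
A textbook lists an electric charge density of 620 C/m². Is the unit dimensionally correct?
No

electric charge density has SI base units: A * s / m^3
C/m² does NOT reduce to A * s / m^3; a valid unit for electric charge density would be e.g. C/m³.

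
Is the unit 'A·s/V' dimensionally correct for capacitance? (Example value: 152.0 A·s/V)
Yes

capacitance has SI base units: A^2 * s^4 / (kg * m^2)
A·s/V reduces to the same SI base units, so it is a valid unit for capacitance.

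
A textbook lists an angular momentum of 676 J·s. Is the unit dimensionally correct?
Yes

angular momentum has SI base units: kg * m^2 / s
J·s reduces to the same SI base units, so it is a valid unit for angular momentum.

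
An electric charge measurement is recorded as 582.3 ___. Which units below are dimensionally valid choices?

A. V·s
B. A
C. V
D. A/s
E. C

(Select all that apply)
E

electric charge has SI base units: A * s

Checking each option against A * s:
  A. V·s: ✗ does not match
  B. A: ✗ does not match
  C. V: ✗ does not match
  D. A/s: ✗ does not match
  E. C: ✓ matches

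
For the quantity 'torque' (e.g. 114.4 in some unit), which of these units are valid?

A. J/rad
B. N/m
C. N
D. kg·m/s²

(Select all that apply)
A

torque has SI base units: kg * m^2 / s^2

Checking each option against kg * m^2 / s^2:
  A. J/rad: ✓ matches
  B. N/m: ✗ does not match
  C. N: ✗ does not match
  D. kg·m/s²: ✗ does not match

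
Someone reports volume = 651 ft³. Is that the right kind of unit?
Yes

volume has SI base units: m^3
ft³ reduces to the same SI base units, so it is a valid unit for volume.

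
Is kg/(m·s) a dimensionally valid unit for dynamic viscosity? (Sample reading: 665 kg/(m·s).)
Yes

dynamic viscosity has SI base units: kg / (m * s)
kg/(m·s) reduces to the same SI base units, so it is a valid unit for dynamic viscosity.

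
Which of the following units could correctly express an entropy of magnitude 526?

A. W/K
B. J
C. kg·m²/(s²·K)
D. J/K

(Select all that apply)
C, D

entropy has SI base units: kg * m^2 / (s^2 * K)

Checking each option against kg * m^2 / (s^2 * K):
  A. W/K: ✗ does not match
  B. J: ✗ does not match
  C. kg·m²/(s²·K): ✓ matches
  D. J/K: ✓ matches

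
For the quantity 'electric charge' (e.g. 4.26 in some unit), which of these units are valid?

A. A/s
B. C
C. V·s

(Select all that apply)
B

electric charge has SI base units: A * s

Checking each option against A * s:
  A. A/s: ✗ does not match
  B. C: ✓ matches
  C. V·s: ✗ does not match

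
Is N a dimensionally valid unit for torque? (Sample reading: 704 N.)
No

torque has SI base units: kg * m^2 / s^2
N does NOT reduce to kg * m^2 / s^2; a valid unit for torque would be e.g. N·m.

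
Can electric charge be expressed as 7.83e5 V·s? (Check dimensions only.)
No

electric charge has SI base units: A * s
V·s does NOT reduce to A * s; a valid unit for electric charge would be e.g. C.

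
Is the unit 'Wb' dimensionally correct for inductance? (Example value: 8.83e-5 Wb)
No

inductance has SI base units: kg * m^2 / (A^2 * s^2)
Wb does NOT reduce to kg * m^2 / (A^2 * s^2); a valid unit for inductance would be e.g. H.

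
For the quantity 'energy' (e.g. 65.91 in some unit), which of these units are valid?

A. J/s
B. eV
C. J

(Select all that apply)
B, C

energy has SI base units: kg * m^2 / s^2

Checking each option against kg * m^2 / s^2:
  A. J/s: ✗ does not match
  B. eV: ✓ matches
  C. J: ✓ matches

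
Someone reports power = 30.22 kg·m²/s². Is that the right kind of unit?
No

power has SI base units: kg * m^2 / s^3
kg·m²/s² does NOT reduce to kg * m^2 / s^3; a valid unit for power would be e.g. W.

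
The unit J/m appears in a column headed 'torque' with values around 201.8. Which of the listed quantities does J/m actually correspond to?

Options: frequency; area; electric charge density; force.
force

torque should have units dimensionally equivalent to kg * m^2 / s^2 (e.g. N·m).
The given unit 'J/m' reduces to kg * m / s^2. Of the listed options, that is the dimensionality of force.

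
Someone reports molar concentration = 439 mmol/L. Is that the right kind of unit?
Yes

molar concentration has SI base units: mol / m^3
mmol/L reduces to the same SI base units, so it is a valid unit for molar concentration.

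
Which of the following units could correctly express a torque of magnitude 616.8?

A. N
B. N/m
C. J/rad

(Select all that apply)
C

torque has SI base units: kg * m^2 / s^2

Checking each option against kg * m^2 / s^2:
  A. N: ✗ does not match
  B. N/m: ✗ does not match
  C. J/rad: ✓ matches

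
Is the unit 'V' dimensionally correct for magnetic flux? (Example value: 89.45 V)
No

magnetic flux has SI base units: kg * m^2 / (A * s^2)
V does NOT reduce to kg * m^2 / (A * s^2); a valid unit for magnetic flux would be e.g. Wb.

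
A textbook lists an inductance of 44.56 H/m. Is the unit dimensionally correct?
No

inductance has SI base units: kg * m^2 / (A^2 * s^2)
H/m does NOT reduce to kg * m^2 / (A^2 * s^2); a valid unit for inductance would be e.g. H.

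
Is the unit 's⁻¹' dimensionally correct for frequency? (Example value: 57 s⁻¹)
Yes

frequency has SI base units: 1 / s
s⁻¹ reduces to the same SI base units, so it is a valid unit for frequency.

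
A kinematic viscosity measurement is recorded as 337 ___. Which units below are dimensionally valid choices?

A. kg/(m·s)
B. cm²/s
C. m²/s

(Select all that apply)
B, C

kinematic viscosity has SI base units: m^2 / s

Checking each option against m^2 / s:
  A. kg/(m·s): ✗ does not match
  B. cm²/s: ✓ matches
  C. m²/s: ✓ matches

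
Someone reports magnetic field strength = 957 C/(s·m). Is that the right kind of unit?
Yes

magnetic field strength has SI base units: A / m
C/(s·m) reduces to the same SI base units, so it is a valid unit for magnetic field strength.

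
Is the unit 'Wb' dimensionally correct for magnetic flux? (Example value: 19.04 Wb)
Yes

magnetic flux has SI base units: kg * m^2 / (A * s^2)
Wb reduces to the same SI base units, so it is a valid unit for magnetic flux.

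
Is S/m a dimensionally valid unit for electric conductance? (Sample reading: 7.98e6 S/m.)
No

electric conductance has SI base units: A^2 * s^3 / (kg * m^2)
S/m does NOT reduce to A^2 * s^3 / (kg * m^2); a valid unit for electric conductance would be e.g. S.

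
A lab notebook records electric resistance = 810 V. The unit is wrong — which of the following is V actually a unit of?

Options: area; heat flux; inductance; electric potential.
electric potential

electric resistance should have units dimensionally equivalent to kg * m^2 / (A^2 * s^3) (e.g. Ω).
The given unit 'V' reduces to kg * m^2 / (A * s^3). Of the listed options, that is the dimensionality of electric potential.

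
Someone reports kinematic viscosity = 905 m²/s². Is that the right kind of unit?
No

kinematic viscosity has SI base units: m^2 / s
m²/s² does NOT reduce to m^2 / s; a valid unit for kinematic viscosity would be e.g. m²/s.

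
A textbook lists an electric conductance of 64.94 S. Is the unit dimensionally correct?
Yes

electric conductance has SI base units: A^2 * s^3 / (kg * m^2)
S reduces to the same SI base units, so it is a valid unit for electric conductance.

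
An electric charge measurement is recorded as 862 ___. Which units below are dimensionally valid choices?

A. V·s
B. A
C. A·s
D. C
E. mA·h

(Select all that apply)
C, D, E

electric charge has SI base units: A * s

Checking each option against A * s:
  A. V·s: ✗ does not match
  B. A: ✗ does not match
  C. A·s: ✓ matches
  D. C: ✓ matches
  E. mA·h: ✓ matches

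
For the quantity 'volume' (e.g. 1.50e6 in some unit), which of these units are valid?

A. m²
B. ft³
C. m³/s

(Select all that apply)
B

volume has SI base units: m^3

Checking each option against m^3:
  A. m²: ✗ does not match
  B. ft³: ✓ matches
  C. m³/s: ✗ does not match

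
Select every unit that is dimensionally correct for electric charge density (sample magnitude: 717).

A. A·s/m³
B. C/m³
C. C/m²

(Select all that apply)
A, B

electric charge density has SI base units: A * s / m^3

Checking each option against A * s / m^3:
  A. A·s/m³: ✓ matches
  B. C/m³: ✓ matches
  C. C/m²: ✗ does not match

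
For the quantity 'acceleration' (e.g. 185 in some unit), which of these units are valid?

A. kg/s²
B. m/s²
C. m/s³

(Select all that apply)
B

acceleration has SI base units: m / s^2

Checking each option against m / s^2:
  A. kg/s²: ✗ does not match
  B. m/s²: ✓ matches
  C. m/s³: ✗ does not match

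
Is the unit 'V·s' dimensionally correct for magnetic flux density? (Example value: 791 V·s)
No

magnetic flux density has SI base units: kg / (A * s^2)
V·s does NOT reduce to kg / (A * s^2); a valid unit for magnetic flux density would be e.g. T.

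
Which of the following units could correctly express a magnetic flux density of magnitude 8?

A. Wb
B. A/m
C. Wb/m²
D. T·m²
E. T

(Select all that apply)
C, E

magnetic flux density has SI base units: kg / (A * s^2)

Checking each option against kg / (A * s^2):
  A. Wb: ✗ does not match
  B. A/m: ✗ does not match
  C. Wb/m²: ✓ matches
  D. T·m²: ✗ does not match
  E. T: ✓ matches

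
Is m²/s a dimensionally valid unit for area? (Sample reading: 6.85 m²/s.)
No

area has SI base units: m^2
m²/s does NOT reduce to m^2; a valid unit for area would be e.g. m².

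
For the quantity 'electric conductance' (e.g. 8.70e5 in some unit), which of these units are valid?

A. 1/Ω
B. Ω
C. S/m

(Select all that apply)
A

electric conductance has SI base units: A^2 * s^3 / (kg * m^2)

Checking each option against A^2 * s^3 / (kg * m^2):
  A. 1/Ω: ✓ matches
  B. Ω: ✗ does not match
  C. S/m: ✗ does not match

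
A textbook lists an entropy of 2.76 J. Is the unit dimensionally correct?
No

entropy has SI base units: kg * m^2 / (s^2 * K)
J does NOT reduce to kg * m^2 / (s^2 * K); a valid unit for entropy would be e.g. J/K.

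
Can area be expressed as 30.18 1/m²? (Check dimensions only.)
No

area has SI base units: m^2
1/m² does NOT reduce to m^2; a valid unit for area would be e.g. m².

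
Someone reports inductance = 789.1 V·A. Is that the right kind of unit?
No

inductance has SI base units: kg * m^2 / (A^2 * s^2)
V·A does NOT reduce to kg * m^2 / (A^2 * s^2); a valid unit for inductance would be e.g. H.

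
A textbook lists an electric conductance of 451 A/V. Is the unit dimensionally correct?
Yes

electric conductance has SI base units: A^2 * s^3 / (kg * m^2)
A/V reduces to the same SI base units, so it is a valid unit for electric conductance.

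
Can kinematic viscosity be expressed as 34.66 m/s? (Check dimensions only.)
No

kinematic viscosity has SI base units: m^2 / s
m/s does NOT reduce to m^2 / s; a valid unit for kinematic viscosity would be e.g. m²/s.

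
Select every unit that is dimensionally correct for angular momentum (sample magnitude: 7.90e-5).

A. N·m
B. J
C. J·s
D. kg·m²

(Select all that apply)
C

angular momentum has SI base units: kg * m^2 / s

Checking each option against kg * m^2 / s:
  A. N·m: ✗ does not match
  B. J: ✗ does not match
  C. J·s: ✓ matches
  D. kg·m²: ✗ does not match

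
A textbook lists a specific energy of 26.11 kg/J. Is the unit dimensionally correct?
No

specific energy has SI base units: m^2 / s^2
kg/J does NOT reduce to m^2 / s^2; a valid unit for specific energy would be e.g. J/kg.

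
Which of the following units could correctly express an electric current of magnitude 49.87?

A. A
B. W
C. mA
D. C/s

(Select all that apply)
A, C, D

electric current has SI base units: A

Checking each option against A:
  A. A: ✓ matches
  B. W: ✗ does not match
  C. mA: ✓ matches
  D. C/s: ✓ matches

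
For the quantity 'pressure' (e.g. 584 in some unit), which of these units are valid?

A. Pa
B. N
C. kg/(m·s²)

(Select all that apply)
A, C

pressure has SI base units: kg / (m * s^2)

Checking each option against kg / (m * s^2):
  A. Pa: ✓ matches
  B. N: ✗ does not match
  C. kg/(m·s²): ✓ matches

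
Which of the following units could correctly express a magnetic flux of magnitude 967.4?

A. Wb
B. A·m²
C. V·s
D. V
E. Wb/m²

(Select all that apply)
A, C

magnetic flux has SI base units: kg * m^2 / (A * s^2)

Checking each option against kg * m^2 / (A * s^2):
  A. Wb: ✓ matches
  B. A·m²: ✗ does not match
  C. V·s: ✓ matches
  D. V: ✗ does not match
  E. Wb/m²: ✗ does not match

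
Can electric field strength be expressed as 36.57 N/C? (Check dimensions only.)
Yes

electric field strength has SI base units: kg * m / (A * s^3)
N/C reduces to the same SI base units, so it is a valid unit for electric field strength.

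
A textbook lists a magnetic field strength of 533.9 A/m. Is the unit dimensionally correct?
Yes

magnetic field strength has SI base units: A / m
A/m reduces to the same SI base units, so it is a valid unit for magnetic field strength.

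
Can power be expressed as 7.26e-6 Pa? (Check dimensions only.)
No

power has SI base units: kg * m^2 / s^3
Pa does NOT reduce to kg * m^2 / s^3; a valid unit for power would be e.g. W.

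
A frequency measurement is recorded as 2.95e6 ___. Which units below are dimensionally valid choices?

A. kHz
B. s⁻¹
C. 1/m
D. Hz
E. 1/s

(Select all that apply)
A, B, D, E

frequency has SI base units: 1 / s

Checking each option against 1 / s:
  A. kHz: ✓ matches
  B. s⁻¹: ✓ matches
  C. 1/m: ✗ does not match
  D. Hz: ✓ matches
  E. 1/s: ✓ matches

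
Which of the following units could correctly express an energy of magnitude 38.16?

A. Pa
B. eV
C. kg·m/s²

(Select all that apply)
B

energy has SI base units: kg * m^2 / s^2

Checking each option against kg * m^2 / s^2:
  A. Pa: ✗ does not match
  B. eV: ✓ matches
  C. kg·m/s²: ✗ does not match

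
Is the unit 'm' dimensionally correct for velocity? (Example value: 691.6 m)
No

velocity has SI base units: m / s
m does NOT reduce to m / s; a valid unit for velocity would be e.g. m/s.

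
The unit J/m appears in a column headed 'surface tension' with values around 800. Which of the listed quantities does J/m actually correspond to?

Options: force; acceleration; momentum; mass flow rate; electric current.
force

surface tension should have units dimensionally equivalent to kg / s^2 (e.g. N/m).
The given unit 'J/m' reduces to kg * m / s^2. Of the listed options, that is the dimensionality of force.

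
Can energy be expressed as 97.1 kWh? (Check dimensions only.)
Yes

energy has SI base units: kg * m^2 / s^2
kWh reduces to the same SI base units, so it is a valid unit for energy.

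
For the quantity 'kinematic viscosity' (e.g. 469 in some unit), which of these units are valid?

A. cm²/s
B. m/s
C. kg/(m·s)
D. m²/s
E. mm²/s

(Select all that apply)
A, D, E

kinematic viscosity has SI base units: m^2 / s

Checking each option against m^2 / s:
  A. cm²/s: ✓ matches
  B. m/s: ✗ does not match
  C. kg/(m·s): ✗ does not match
  D. m²/s: ✓ matches
  E. mm²/s: ✓ matches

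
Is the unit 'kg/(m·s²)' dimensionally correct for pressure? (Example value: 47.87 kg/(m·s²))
Yes

pressure has SI base units: kg / (m * s^2)
kg/(m·s²) reduces to the same SI base units, so it is a valid unit for pressure.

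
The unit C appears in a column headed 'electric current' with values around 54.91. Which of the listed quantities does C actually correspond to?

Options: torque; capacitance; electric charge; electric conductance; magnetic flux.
electric charge

electric current should have units dimensionally equivalent to A (e.g. A).
The given unit 'C' reduces to A * s. Of the listed options, that is the dimensionality of electric charge.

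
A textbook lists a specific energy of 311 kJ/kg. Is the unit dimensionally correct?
Yes

specific energy has SI base units: m^2 / s^2
kJ/kg reduces to the same SI base units, so it is a valid unit for specific energy.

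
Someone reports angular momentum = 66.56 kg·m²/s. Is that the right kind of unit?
Yes

angular momentum has SI base units: kg * m^2 / s
kg·m²/s reduces to the same SI base units, so it is a valid unit for angular momentum.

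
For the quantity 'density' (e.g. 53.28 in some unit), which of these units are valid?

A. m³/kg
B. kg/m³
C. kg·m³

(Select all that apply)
B

density has SI base units: kg / m^3

Checking each option against kg / m^3:
  A. m³/kg: ✗ does not match
  B. kg/m³: ✓ matches
  C. kg·m³: ✗ does not match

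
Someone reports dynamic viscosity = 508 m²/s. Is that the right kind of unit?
No

dynamic viscosity has SI base units: kg / (m * s)
m²/s does NOT reduce to kg / (m * s); a valid unit for dynamic viscosity would be e.g. Pa·s.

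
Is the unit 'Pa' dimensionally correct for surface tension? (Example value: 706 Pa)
No

surface tension has SI base units: kg / s^2
Pa does NOT reduce to kg / s^2; a valid unit for surface tension would be e.g. N/m.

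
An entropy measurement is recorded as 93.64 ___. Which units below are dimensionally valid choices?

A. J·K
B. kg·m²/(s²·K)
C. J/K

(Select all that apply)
B, C

entropy has SI base units: kg * m^2 / (s^2 * K)

Checking each option against kg * m^2 / (s^2 * K):
  A. J·K: ✗ does not match
  B. kg·m²/(s²·K): ✓ matches
  C. J/K: ✓ matches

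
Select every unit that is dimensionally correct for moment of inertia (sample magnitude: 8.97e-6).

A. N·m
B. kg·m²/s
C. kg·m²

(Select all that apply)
C

moment of inertia has SI base units: kg * m^2

Checking each option against kg * m^2:
  A. N·m: ✗ does not match
  B. kg·m²/s: ✗ does not match
  C. kg·m²: ✓ matches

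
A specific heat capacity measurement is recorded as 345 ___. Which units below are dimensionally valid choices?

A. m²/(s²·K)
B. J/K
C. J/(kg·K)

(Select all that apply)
A, C

specific heat capacity has SI base units: m^2 / (s^2 * K)

Checking each option against m^2 / (s^2 * K):
  A. m²/(s²·K): ✓ matches
  B. J/K: ✗ does not match
  C. J/(kg·K): ✓ matches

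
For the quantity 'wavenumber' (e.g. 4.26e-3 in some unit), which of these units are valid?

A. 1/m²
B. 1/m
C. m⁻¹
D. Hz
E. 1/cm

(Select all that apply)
B, C, E

wavenumber has SI base units: 1 / m

Checking each option against 1 / m:
  A. 1/m²: ✗ does not match
  B. 1/m: ✓ matches
  C. m⁻¹: ✓ matches
  D. Hz: ✗ does not match
  E. 1/cm: ✓ matches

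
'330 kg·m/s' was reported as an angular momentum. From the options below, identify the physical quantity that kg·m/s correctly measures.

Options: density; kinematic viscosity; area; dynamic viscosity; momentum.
momentum

angular momentum should have units dimensionally equivalent to kg * m^2 / s (e.g. kg·m²/s).
The given unit 'kg·m/s' reduces to kg * m / s. Of the listed options, that is the dimensionality of momentum.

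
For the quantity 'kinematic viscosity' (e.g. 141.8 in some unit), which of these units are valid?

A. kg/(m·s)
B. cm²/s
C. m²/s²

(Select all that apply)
B

kinematic viscosity has SI base units: m^2 / s

Checking each option against m^2 / s:
  A. kg/(m·s): ✗ does not match
  B. cm²/s: ✓ matches
  C. m²/s²: ✗ does not match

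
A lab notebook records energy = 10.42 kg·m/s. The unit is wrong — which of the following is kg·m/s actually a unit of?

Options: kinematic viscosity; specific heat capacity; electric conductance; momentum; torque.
momentum

energy should have units dimensionally equivalent to kg * m^2 / s^2 (e.g. J).
The given unit 'kg·m/s' reduces to kg * m / s. Of the listed options, that is the dimensionality of momentum.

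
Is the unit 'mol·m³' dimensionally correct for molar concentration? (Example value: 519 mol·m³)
No

molar concentration has SI base units: mol / m^3
mol·m³ does NOT reduce to mol / m^3; a valid unit for molar concentration would be e.g. mol/m³.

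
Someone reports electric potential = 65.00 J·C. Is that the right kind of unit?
No

electric potential has SI base units: kg * m^2 / (A * s^3)
J·C does NOT reduce to kg * m^2 / (A * s^3); a valid unit for electric potential would be e.g. V.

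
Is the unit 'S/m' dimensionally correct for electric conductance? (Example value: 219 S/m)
No

electric conductance has SI base units: A^2 * s^3 / (kg * m^2)
S/m does NOT reduce to A^2 * s^3 / (kg * m^2); a valid unit for electric conductance would be e.g. S.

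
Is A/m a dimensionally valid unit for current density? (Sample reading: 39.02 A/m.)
No

current density has SI base units: A / m^2
A/m does NOT reduce to A / m^2; a valid unit for current density would be e.g. A/m².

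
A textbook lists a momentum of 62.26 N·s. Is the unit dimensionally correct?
Yes

momentum has SI base units: kg * m / s
N·s reduces to the same SI base units, so it is a valid unit for momentum.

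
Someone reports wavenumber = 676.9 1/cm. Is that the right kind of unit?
Yes

wavenumber has SI base units: 1 / m
1/cm reduces to the same SI base units, so it is a valid unit for wavenumber.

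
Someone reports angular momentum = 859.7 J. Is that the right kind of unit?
No

angular momentum has SI base units: kg * m^2 / s
J does NOT reduce to kg * m^2 / s; a valid unit for angular momentum would be e.g. kg·m²/s.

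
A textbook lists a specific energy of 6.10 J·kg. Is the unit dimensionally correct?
No

specific energy has SI base units: m^2 / s^2
J·kg does NOT reduce to m^2 / s^2; a valid unit for specific energy would be e.g. J/kg.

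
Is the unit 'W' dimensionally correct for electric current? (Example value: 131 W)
No

electric current has SI base units: A
W does NOT reduce to A; a valid unit for electric current would be e.g. A.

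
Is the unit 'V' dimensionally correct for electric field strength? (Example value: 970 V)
No

electric field strength has SI base units: kg * m / (A * s^3)
V does NOT reduce to kg * m / (A * s^3); a valid unit for electric field strength would be e.g. V/m.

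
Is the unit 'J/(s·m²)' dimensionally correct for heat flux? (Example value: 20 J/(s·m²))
Yes

heat flux has SI base units: kg / s^3
J/(s·m²) reduces to the same SI base units, so it is a valid unit for heat flux.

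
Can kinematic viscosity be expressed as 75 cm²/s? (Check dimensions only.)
Yes

kinematic viscosity has SI base units: m^2 / s
cm²/s reduces to the same SI base units, so it is a valid unit for kinematic viscosity.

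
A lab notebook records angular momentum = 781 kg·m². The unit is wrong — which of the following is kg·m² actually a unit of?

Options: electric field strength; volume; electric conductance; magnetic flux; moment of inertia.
moment of inertia

angular momentum should have units dimensionally equivalent to kg * m^2 / s (e.g. kg·m²/s).
The given unit 'kg·m²' reduces to kg * m^2. Of the listed options, that is the dimensionality of moment of inertia.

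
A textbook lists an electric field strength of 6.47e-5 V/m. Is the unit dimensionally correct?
Yes

electric field strength has SI base units: kg * m / (A * s^3)
V/m reduces to the same SI base units, so it is a valid unit for electric field strength.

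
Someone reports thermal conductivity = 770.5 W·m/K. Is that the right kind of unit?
No

thermal conductivity has SI base units: kg * m / (s^3 * K)
W·m/K does NOT reduce to kg * m / (s^3 * K); a valid unit for thermal conductivity would be e.g. W/(m·K).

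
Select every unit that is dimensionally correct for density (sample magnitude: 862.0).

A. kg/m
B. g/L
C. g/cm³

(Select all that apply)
B, C

density has SI base units: kg / m^3

Checking each option against kg / m^3:
  A. kg/m: ✗ does not match
  B. g/L: ✓ matches
  C. g/cm³: ✓ matches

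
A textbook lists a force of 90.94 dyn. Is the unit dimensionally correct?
Yes

force has SI base units: kg * m / s^2
dyn reduces to the same SI base units, so it is a valid unit for force.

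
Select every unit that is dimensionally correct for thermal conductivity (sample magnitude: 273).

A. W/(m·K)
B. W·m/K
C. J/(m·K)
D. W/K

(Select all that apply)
A

thermal conductivity has SI base units: kg * m / (s^3 * K)

Checking each option against kg * m / (s^3 * K):
  A. W/(m·K): ✓ matches
  B. W·m/K: ✗ does not match
  C. J/(m·K): ✗ does not match
  D. W/K: ✗ does not match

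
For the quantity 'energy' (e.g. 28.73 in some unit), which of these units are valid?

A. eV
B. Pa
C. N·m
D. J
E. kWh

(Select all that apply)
A, C, D, E

energy has SI base units: kg * m^2 / s^2

Checking each option against kg * m^2 / s^2:
  A. eV: ✓ matches
  B. Pa: ✗ does not match
  C. N·m: ✓ matches
  D. J: ✓ matches
  E. kWh: ✓ matches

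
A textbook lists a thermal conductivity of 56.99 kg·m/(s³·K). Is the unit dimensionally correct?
Yes

thermal conductivity has SI base units: kg * m / (s^3 * K)
kg·m/(s³·K) reduces to the same SI base units, so it is a valid unit for thermal conductivity.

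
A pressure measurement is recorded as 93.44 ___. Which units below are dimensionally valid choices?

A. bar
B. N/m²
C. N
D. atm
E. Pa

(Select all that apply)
A, B, D, E

pressure has SI base units: kg / (m * s^2)

Checking each option against kg / (m * s^2):
  A. bar: ✓ matches
  B. N/m²: ✓ matches
  C. N: ✗ does not match
  D. atm: ✓ matches
  E. Pa: ✓ matches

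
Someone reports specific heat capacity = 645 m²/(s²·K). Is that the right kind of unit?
Yes

specific heat capacity has SI base units: m^2 / (s^2 * K)
m²/(s²·K) reduces to the same SI base units, so it is a valid unit for specific heat capacity.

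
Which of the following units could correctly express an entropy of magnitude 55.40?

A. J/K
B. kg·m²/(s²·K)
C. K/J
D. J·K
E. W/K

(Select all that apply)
A, B

entropy has SI base units: kg * m^2 / (s^2 * K)

Checking each option against kg * m^2 / (s^2 * K):
  A. J/K: ✓ matches
  B. kg·m²/(s²·K): ✓ matches
  C. K/J: ✗ does not match
  D. J·K: ✗ does not match
  E. W/K: ✗ does not match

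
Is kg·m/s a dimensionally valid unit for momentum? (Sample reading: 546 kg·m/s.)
Yes

momentum has SI base units: kg * m / s
kg·m/s reduces to the same SI base units, so it is a valid unit for momentum.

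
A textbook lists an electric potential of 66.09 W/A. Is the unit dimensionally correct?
Yes

electric potential has SI base units: kg * m^2 / (A * s^3)
W/A reduces to the same SI base units, so it is a valid unit for electric potential.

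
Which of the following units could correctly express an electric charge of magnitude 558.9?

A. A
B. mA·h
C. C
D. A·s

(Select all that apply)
B, C, D

electric charge has SI base units: A * s

Checking each option against A * s:
  A. A: ✗ does not match
  B. mA·h: ✓ matches
  C. C: ✓ matches
  D. A·s: ✓ matches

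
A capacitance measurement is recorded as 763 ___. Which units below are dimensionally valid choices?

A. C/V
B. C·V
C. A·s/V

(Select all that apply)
A, C

capacitance has SI base units: A^2 * s^4 / (kg * m^2)

Checking each option against A^2 * s^4 / (kg * m^2):
  A. C/V: ✓ matches
  B. C·V: ✗ does not match
  C. A·s/V: ✓ matches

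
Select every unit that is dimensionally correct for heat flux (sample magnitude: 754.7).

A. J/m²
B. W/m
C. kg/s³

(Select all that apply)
C

heat flux has SI base units: kg / s^3

Checking each option against kg / s^3:
  A. J/m²: ✗ does not match
  B. W/m: ✗ does not match
  C. kg/s³: ✓ matches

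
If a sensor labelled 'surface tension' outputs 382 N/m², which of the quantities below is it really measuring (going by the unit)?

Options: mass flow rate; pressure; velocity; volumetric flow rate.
pressure

surface tension should have units dimensionally equivalent to kg / s^2 (e.g. N/m).
The given unit 'N/m²' reduces to kg / (m * s^2). Of the listed options, that is the dimensionality of pressure.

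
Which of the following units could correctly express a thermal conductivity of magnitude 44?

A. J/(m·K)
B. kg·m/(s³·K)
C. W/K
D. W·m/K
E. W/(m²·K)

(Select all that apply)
B

thermal conductivity has SI base units: kg * m / (s^3 * K)

Checking each option against kg * m / (s^3 * K):
  A. J/(m·K): ✗ does not match
  B. kg·m/(s³·K): ✓ matches
  C. W/K: ✗ does not match
  D. W·m/K: ✗ does not match
  E. W/(m²·K): ✗ does not match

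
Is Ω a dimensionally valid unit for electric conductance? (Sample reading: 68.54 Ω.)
No

electric conductance has SI base units: A^2 * s^3 / (kg * m^2)
Ω does NOT reduce to A^2 * s^3 / (kg * m^2); a valid unit for electric conductance would be e.g. S.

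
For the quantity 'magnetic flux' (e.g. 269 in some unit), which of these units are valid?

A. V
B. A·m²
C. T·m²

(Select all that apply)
C

magnetic flux has SI base units: kg * m^2 / (A * s^2)

Checking each option against kg * m^2 / (A * s^2):
  A. V: ✗ does not match
  B. A·m²: ✗ does not match
  C. T·m²: ✓ matches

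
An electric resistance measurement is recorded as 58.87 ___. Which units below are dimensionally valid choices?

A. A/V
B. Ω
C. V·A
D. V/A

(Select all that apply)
B, D

electric resistance has SI base units: kg * m^2 / (A^2 * s^3)

Checking each option against kg * m^2 / (A^2 * s^3):
  A. A/V: ✗ does not match
  B. Ω: ✓ matches
  C. V·A: ✗ does not match
  D. V/A: ✓ matches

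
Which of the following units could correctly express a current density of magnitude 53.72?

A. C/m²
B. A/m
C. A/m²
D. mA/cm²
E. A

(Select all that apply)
C, D

current density has SI base units: A / m^2

Checking each option against A / m^2:
  A. C/m²: ✗ does not match
  B. A/m: ✗ does not match
  C. A/m²: ✓ matches
  D. mA/cm²: ✓ matches
  E. A: ✗ does not match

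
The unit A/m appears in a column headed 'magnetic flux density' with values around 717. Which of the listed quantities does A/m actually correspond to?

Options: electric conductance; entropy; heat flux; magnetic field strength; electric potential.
magnetic field strength

magnetic flux density should have units dimensionally equivalent to kg / (A * s^2) (e.g. T).
The given unit 'A/m' reduces to A / m. Of the listed options, that is the dimensionality of magnetic field strength.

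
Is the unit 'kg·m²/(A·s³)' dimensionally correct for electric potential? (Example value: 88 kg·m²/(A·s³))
Yes

electric potential has SI base units: kg * m^2 / (A * s^3)
kg·m²/(A·s³) reduces to the same SI base units, so it is a valid unit for electric potential.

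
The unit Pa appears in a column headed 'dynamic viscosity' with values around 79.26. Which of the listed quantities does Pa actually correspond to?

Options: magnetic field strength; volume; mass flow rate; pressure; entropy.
pressure

dynamic viscosity should have units dimensionally equivalent to kg / (m * s) (e.g. Pa·s).
The given unit 'Pa' reduces to kg / (m * s^2). Of the listed options, that is the dimensionality of pressure.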